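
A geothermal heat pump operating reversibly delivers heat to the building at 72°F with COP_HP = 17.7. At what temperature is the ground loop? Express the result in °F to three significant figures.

42.0 °F

COP_HP = T_H/(T_H − T_C) gives T_H − T_C = T_H/COP.
With T_H = 295.37 K, T_C = 295.37 × (1 − 1/17.7) = 278.68 K.
Converting, 278.68 K = 41.96°F.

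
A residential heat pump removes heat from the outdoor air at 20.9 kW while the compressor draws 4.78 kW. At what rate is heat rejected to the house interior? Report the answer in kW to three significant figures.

For a cyclic device the first law requires Q̇_H = Q̇_C + Ẇ.
Q̇_H = Q̇_C + Ẇ = 25.68 kW.

25.7 kW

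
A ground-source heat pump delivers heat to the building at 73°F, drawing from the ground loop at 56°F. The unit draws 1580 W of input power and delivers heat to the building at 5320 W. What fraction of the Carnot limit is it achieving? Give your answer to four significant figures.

COP_actual = Q̇_H/Ẇ = 5320/1580 = 3.367.
In absolute terms T_C = 286.48 K and T_H = 295.93 K, so ΔT = 9.444 K.
COP_Carnot = T_H/ΔT = 295.93/9.444 = 31.33.
η_II = COP_actual/COP_Carnot = 3.367/31.33 = 0.1075.

0.1075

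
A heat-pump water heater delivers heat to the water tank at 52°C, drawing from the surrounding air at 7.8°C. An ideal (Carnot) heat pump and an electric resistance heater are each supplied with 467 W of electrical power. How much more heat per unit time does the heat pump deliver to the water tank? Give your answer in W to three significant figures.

In absolute terms T_C = 280.95 K and T_H = 325.15 K, so ΔT = 44.20 K.
COP_Carnot = T_H/ΔT = 325.15/44.20 = 7.356.
The heat pump delivers Q̇_H = COP × Ẇ = 3435 W; the resistance heater delivers Ẇ = 467.0 W.
Extra = (COP − 1)·Ẇ = 2968 W.

2970 W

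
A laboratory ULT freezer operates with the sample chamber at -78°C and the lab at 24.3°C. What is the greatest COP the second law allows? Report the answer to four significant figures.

In absolute terms T_C = 195.15 K and T_H = 297.45 K, so ΔT = 102.3 K.
For a reversible cycle, COP_Carnot = T_C/ΔT = 195.15/102.3 = 1.908.

1.908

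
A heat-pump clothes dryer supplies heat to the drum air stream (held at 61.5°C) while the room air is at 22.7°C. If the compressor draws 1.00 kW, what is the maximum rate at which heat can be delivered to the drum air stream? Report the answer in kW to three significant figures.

8.63 kW

In absolute terms T_C = 295.85 K and T_H = 334.65 K, so ΔT = 38.80 K.
COP_Carnot = T_H/ΔT = 334.65/38.80 = 8.625.
Q̇_max = COP_Carnot × Ẇ = 8.625 × 1.000 kW = 8.625 kW.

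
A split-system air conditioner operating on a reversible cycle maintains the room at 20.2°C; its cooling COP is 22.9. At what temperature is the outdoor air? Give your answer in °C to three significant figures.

33.0 °C

COP_R = T_C/(T_H − T_C) gives T_H − T_C = T_C/COP.
With T_C = 293.35 K, T_H = 293.35 × (1 + 1/22.9) = 306.16 K.
Converting, 306.16 K = 33.01°C.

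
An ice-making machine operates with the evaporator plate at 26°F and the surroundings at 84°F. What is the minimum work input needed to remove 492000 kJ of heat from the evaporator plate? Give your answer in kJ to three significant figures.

In absolute terms T_C = 269.82 K and T_H = 302.04 K, so ΔT = 32.22 K.
The reversible limit is COP_R = T_C/ΔT = 8.374, so W_min = Q_C/COP = Q_C·ΔT/T_C.
W_min = 492000 × 32.22/269.82 = 58760 kJ.

58800 kJ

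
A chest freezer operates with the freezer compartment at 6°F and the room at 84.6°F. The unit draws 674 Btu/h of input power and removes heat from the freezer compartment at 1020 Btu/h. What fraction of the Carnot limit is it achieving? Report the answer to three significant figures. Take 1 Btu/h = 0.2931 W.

0.255

COP_actual = Q̇_C/Ẇ = 1020/674.0 = 1.513.
In absolute terms T_C = 258.71 K and T_H = 302.37 K, so ΔT = 43.67 K.
COP_Carnot = T_C/ΔT = 258.71/43.67 = 5.925.
η_II = COP_actual/COP_Carnot = 1.513/5.925 = 0.2554.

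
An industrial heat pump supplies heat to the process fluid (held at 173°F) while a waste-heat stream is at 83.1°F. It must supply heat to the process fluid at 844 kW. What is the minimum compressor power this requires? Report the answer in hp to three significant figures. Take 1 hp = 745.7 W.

161 hp

In absolute terms T_C = 301.54 K and T_H = 351.48 K, so ΔT = 49.94 K.
COP_Carnot = T_H/ΔT = 351.48/49.94 = 7.037.
Ẇ_min = Q̇/COP_Carnot = 844.0/7.037 = 119.9 kW = 160.8 hp.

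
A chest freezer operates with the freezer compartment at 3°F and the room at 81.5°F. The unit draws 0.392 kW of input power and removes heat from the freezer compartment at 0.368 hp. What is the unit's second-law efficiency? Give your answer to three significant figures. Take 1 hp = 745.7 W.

0.119

Converting, Q̇_C = 0.3680 hp = 0.2744 kW, so COP_actual = Q̇_C/Ẇ = 0.2744/0.3920 = 0.7000.
In absolute terms T_C = 257.04 K and T_H = 300.65 K, so ΔT = 43.61 K.
COP_Carnot = T_C/ΔT = 257.04/43.61 = 5.894.
η_II = COP_actual/COP_Carnot = 0.7000/5.894 = 0.1188.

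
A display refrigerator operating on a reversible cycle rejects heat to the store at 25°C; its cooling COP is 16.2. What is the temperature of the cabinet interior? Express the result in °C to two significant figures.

7.7 °C

For a Carnot refrigerator COP_R = T_C/(T_H − T_C), so T_C = COP·T_H/(1 + COP).
With T_H = 298.15 K, T_C = 16.2 × 298.15/17.20 = 280.82 K.
Converting, 280.82 K = 7.67°C.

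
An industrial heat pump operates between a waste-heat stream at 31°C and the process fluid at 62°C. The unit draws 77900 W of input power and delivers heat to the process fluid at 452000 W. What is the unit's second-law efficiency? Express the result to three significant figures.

COP_actual = Q̇_H/Ẇ = 452000/77900 = 5.802.
In absolute terms T_C = 304.15 K and T_H = 335.15 K, so ΔT = 31.00 K.
COP_Carnot = T_H/ΔT = 335.15/31.00 = 10.81.
η_II = COP_actual/COP_Carnot = 5.802/10.81 = 0.5367.

0.537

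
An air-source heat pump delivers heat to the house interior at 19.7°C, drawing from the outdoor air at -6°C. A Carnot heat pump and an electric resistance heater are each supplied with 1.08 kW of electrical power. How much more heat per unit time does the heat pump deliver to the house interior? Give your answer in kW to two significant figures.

11 kW

In absolute terms T_C = 267.15 K and T_H = 292.85 K, so ΔT = 25.70 K.
COP_Carnot = T_H/ΔT = 292.85/25.70 = 11.39.
The heat pump delivers Q̇_H = COP × Ẇ = 12.31 kW; the resistance heater delivers Ẇ = 1.080 kW.
Extra = (COP − 1)·Ẇ = 11.23 kW.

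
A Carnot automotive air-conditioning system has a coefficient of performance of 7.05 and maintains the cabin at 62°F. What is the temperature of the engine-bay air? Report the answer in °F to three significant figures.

COP_R = T_C/(T_H − T_C) gives T_H − T_C = T_C/COP.
With T_C = 289.82 K, T_H = 289.82 × (1 + 1/7.05) = 330.93 K.
Converting, 330.93 K = 136.00°F.

136 °F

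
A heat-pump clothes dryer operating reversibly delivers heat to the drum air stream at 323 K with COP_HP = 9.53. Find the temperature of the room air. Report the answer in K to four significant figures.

289.1 K

COP_HP = T_H/(T_H − T_C) gives T_H − T_C = T_H/COP.
With T_H = 323.00 K, T_C = 323.00 × (1 − 1/9.53) = 289.11 K.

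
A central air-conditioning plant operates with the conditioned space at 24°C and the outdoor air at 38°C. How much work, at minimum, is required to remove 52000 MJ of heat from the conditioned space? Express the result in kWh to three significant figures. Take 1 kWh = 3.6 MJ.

681 kWh

In absolute terms T_C = 297.15 K and T_H = 311.15 K, so ΔT = 14.00 K.
The reversible limit is COP_R = T_C/ΔT = 21.23, so W_min = Q_C/COP = Q_C·ΔT/T_C.
W_min = 52000 × 14.00/297.15 = 2450 MJ = 680.5 kWh.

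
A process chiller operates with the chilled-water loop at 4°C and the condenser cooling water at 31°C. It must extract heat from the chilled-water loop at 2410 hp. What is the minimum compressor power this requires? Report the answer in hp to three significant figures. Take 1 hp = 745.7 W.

In absolute terms T_C = 277.15 K and T_H = 304.15 K, so ΔT = 27.00 K.
COP_Carnot = T_C/ΔT = 277.15/27.00 = 10.26.
Ẇ_min = Q̇/COP_Carnot = 2410/10.26 = 234.8 hp.

235 hp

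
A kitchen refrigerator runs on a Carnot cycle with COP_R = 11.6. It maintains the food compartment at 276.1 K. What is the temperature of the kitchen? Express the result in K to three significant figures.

300 K

COP_R = T_C/(T_H − T_C) gives T_H − T_C = T_C/COP.
With T_C = 276.10 K, T_H = 276.10 × (1 + 1/11.6) = 299.90 K.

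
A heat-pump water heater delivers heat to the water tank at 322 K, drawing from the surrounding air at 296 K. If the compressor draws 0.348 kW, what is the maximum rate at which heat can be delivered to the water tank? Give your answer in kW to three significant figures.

The reservoir spacing is ΔT = 322 − 296 = 26.00 K.
COP_Carnot = T_H/ΔT = 322.00/26.00 = 12.38.
Q̇_max = COP_Carnot × Ẇ = 12.38 × 0.3480 kW = 4.310 kW.

4.31 kW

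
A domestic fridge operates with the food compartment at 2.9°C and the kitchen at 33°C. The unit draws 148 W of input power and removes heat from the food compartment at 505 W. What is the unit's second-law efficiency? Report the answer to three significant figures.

0.372

COP_actual = Q̇_C/Ẇ = 505.0/148.0 = 3.412.
In absolute terms T_C = 276.05 K and T_H = 306.15 K, so ΔT = 30.10 K.
COP_Carnot = T_C/ΔT = 276.05/30.10 = 9.171.
η_II = COP_actual/COP_Carnot = 3.412/9.171 = 0.3721.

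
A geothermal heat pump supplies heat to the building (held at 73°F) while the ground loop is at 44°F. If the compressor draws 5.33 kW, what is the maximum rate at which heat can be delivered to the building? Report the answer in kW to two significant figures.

In absolute terms T_C = 279.82 K and T_H = 295.93 K, so ΔT = 16.11 K.
COP_Carnot = T_H/ΔT = 295.93/16.11 = 18.37.
Q̇_max = COP_Carnot × Ẇ = 18.37 × 5.330 kW = 97.90 kW.

98 kW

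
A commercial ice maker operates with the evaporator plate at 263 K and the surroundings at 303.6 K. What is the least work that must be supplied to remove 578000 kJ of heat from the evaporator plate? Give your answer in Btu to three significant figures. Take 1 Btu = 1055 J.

The reservoir spacing is ΔT = 303.6 − 263 = 40.60 K.
The reversible limit is COP_R = T_C/ΔT = 6.478, so W_min = Q_C/COP = Q_C·ΔT/T_C.
W_min = 578000 × 40.60/263.00 = 89230 kJ = 84580 Btu.

84600 Btu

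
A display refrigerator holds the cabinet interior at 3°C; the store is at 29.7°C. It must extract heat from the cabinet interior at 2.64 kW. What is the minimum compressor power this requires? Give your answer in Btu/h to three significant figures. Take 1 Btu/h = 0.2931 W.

In absolute terms T_C = 276.15 K and T_H = 302.85 K, so ΔT = 26.70 K.
COP_Carnot = T_C/ΔT = 276.15/26.70 = 10.34.
Ẇ_min = Q̇/COP_Carnot = 2.640/10.34 = 0.2553 kW = 870.9 Btu/h.

871 Btu/h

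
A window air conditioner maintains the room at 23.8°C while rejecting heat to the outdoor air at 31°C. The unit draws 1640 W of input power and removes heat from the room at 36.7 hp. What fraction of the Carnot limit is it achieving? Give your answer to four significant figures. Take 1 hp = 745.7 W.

Converting, Q̇_C = 36.70 hp = 27370 W, so COP_actual = Q̇_C/Ẇ = 27370/1640 = 16.69.
In absolute terms T_C = 296.95 K and T_H = 304.15 K, so ΔT = 7.200 K.
COP_Carnot = T_C/ΔT = 296.95/7.200 = 41.24.
η_II = COP_actual/COP_Carnot = 16.69/41.24 = 0.4046.

0.4046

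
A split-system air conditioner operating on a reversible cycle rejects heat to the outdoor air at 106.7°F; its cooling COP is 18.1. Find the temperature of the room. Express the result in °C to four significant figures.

For a Carnot refrigerator COP_R = T_C/(T_H − T_C), so T_C = COP·T_H/(1 + COP).
With T_H = 314.65 K, T_C = 18.1 × 314.65/19.10 = 298.18 K.
Converting, 298.18 K = 25.03°C.

25.03 °C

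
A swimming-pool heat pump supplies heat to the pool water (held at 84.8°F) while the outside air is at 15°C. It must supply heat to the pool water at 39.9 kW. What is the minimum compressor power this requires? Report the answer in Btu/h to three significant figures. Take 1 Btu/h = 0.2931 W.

6450 Btu/h

In absolute terms T_C = 288.15 K and T_H = 302.48 K, so ΔT = 14.33 K.
COP_Carnot = T_H/ΔT = 302.48/14.33 = 21.10.
Ẇ_min = Q̇/COP_Carnot = 39.90/21.10 = 1.891 kW = 6451 Btu/h.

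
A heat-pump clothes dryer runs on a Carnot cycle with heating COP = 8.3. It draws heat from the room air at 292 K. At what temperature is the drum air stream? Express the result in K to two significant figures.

330 K

COP_HP = T_H/(T_H − T_C) rearranges to T_H = COP·T_C/(COP − 1).
With T_C = 292.00 K, T_H = 8.3 × 292.00/7.300 = 332.00 K.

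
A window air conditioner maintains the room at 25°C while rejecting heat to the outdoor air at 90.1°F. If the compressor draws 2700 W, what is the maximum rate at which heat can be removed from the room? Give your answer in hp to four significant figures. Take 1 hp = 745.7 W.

148.3 hp

In absolute terms T_C = 298.15 K and T_H = 305.43 K, so ΔT = 7.278 K.
COP_Carnot = T_C/ΔT = 298.15/7.278 = 40.97.
Q̇_max = COP_Carnot × Ẇ = 40.97 × 2700 W = 110600 W = 148.3 hp.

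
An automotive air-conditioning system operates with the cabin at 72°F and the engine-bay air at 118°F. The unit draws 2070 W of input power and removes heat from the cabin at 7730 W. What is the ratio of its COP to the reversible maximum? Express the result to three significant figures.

COP_actual = Q̇_C/Ẇ = 7730/2070 = 3.734.
In absolute terms T_C = 295.37 K and T_H = 320.93 K, so ΔT = 25.56 K.
COP_Carnot = T_C/ΔT = 295.37/25.56 = 11.56.
η_II = COP_actual/COP_Carnot = 3.734/11.56 = 0.3231.

0.323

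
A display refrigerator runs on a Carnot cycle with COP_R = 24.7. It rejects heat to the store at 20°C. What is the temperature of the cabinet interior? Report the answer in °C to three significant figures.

8.59 °C

For a Carnot refrigerator COP_R = T_C/(T_H − T_C), so T_C = COP·T_H/(1 + COP).
With T_H = 293.15 K, T_C = 24.7 × 293.15/25.70 = 281.74 K.
Converting, 281.74 K = 8.59°C.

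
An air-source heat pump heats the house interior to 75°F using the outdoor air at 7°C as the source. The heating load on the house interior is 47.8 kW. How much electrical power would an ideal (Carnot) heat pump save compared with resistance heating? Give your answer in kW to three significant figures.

45.1 kW

In absolute terms T_C = 280.15 K and T_H = 297.04 K, so ΔT = 16.89 K.
COP_Carnot = T_H/ΔT = 297.04/16.89 = 17.59.
Resistance heating needs Ẇ_res = Q̇_H = 47.80 kW; the reversible heat pump needs only Ẇ_hp = Q̇_H/COP = 2.718 kW.
Saving = 47.80 − 2.718 = 45.08 kW.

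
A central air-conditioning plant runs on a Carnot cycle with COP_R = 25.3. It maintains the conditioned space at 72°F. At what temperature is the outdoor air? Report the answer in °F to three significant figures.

COP_R = T_C/(T_H − T_C) gives T_H − T_C = T_C/COP.
With T_C = 295.37 K, T_H = 295.37 × (1 + 1/25.3) = 307.05 K.
Converting, 307.05 K = 93.01°F.

93.0 °F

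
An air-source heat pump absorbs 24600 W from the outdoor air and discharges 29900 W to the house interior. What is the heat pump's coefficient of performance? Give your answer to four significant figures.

5.642

The first law gives Q̇_H = Q̇_C + Ẇ, so the three rates are Q̇_C = 24600, Q̇_H = 29900, Ẇ = 5300 W.
COP_HP = Q̇_H/Ẇ = 29900/5300 = 5.642.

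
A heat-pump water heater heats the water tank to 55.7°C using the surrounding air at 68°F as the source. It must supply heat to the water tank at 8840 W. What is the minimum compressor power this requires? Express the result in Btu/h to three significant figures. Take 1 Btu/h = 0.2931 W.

3270 Btu/h

In absolute terms T_C = 293.15 K and T_H = 328.85 K, so ΔT = 35.70 K.
COP_Carnot = T_H/ΔT = 328.85/35.70 = 9.211.
Ẇ_min = Q̇/COP_Carnot = 8840/9.211 = 959.7 W = 3274 Btu/h.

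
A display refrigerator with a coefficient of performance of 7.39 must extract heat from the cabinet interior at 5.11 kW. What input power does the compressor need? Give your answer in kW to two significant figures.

Ẇ = Q̇_C/COP = 5.110/7.39 = 0.6915 kW.

0.69 kW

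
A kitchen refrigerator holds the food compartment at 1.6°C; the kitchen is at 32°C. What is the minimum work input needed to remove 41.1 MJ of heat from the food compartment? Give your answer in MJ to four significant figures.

4.548 MJ

In absolute terms T_C = 274.75 K and T_H = 305.15 K, so ΔT = 30.40 K.
The reversible limit is COP_R = T_C/ΔT = 9.038, so W_min = Q_C/COP = Q_C·ΔT/T_C.
W_min = 41.10 × 30.40/274.75 = 4.548 MJ.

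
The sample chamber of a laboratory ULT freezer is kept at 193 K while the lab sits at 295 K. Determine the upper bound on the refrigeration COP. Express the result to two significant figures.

1.9

The reservoir spacing is ΔT = 295 − 193 = 102.0 K.
For a reversible cycle, COP_Carnot = T_C/ΔT = 193.00/102.0 = 1.892.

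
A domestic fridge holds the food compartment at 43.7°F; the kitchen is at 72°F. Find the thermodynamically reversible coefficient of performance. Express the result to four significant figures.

In absolute terms T_C = 279.65 K and T_H = 295.37 K, so ΔT = 15.72 K.
For a reversible cycle, COP_Carnot = T_C/ΔT = 279.65/15.72 = 17.79.

17.79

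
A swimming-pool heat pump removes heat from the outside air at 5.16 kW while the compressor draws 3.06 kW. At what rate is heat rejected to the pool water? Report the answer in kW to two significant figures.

8.2 kW

For a cyclic device the first law requires Q̇_H = Q̇_C + Ẇ.
Q̇_H = Q̇_C + Ẇ = 8.220 kW.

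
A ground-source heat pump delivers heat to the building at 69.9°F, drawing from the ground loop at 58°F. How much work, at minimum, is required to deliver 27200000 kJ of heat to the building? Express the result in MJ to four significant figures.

In absolute terms T_C = 287.59 K and T_H = 294.21 K, so ΔT = 6.611 K.
The reversible limit is COP_HP = T_H/ΔT = 44.50, so W_min = Q_H/COP = Q_H·ΔT/T_H.
W_min = 27200000 × 6.611/294.21 = 611200 kJ = 611.2 MJ.

611.2 MJ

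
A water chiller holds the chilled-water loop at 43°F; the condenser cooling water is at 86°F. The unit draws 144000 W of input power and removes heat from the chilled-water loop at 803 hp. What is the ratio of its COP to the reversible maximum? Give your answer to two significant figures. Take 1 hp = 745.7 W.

0.36

Converting, Q̇_C = 803.0 hp = 598800 W, so COP_actual = Q̇_C/Ẇ = 598800/144000 = 4.158.
In absolute terms T_C = 279.26 K and T_H = 303.15 K, so ΔT = 23.89 K.
COP_Carnot = T_C/ΔT = 279.26/23.89 = 11.69.
η_II = COP_actual/COP_Carnot = 4.158/11.69 = 0.3557.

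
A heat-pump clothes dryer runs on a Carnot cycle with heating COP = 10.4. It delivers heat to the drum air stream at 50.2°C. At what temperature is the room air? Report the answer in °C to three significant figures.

19.1 °C

COP_HP = T_H/(T_H − T_C) gives T_H − T_C = T_H/COP.
With T_H = 323.35 K, T_C = 323.35 × (1 − 1/10.4) = 292.26 K.
Converting, 292.26 K = 19.11°C.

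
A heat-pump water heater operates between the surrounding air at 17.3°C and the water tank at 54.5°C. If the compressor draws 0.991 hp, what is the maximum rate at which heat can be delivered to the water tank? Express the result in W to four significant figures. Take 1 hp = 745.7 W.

6509 W

In absolute terms T_C = 290.45 K and T_H = 327.65 K, so ΔT = 37.20 K.
COP_Carnot = T_H/ΔT = 327.65/37.20 = 8.808.
Q̇_max = COP_Carnot × Ẇ = 8.808 × 0.9910 hp = 8.729 hp = 6509 W.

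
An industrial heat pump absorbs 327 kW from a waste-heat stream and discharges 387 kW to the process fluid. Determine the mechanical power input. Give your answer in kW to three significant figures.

For a cyclic device the first law requires Q̇_H = Q̇_C + Ẇ.
Ẇ = Q̇_H − Q̇_C = 60.00 kW.

60.0 kW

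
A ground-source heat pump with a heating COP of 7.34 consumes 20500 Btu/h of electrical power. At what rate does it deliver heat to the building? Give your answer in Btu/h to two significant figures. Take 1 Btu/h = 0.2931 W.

Q̇_H = COP_HP × Ẇ = 7.34 × 20500 = 150500 Btu/h.

150000 Btu/h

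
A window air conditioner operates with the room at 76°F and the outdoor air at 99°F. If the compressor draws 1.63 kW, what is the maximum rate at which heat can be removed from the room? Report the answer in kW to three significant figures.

In absolute terms T_C = 297.59 K and T_H = 310.37 K, so ΔT = 12.78 K.
COP_Carnot = T_C/ΔT = 297.59/12.78 = 23.29.
Q̇_max = COP_Carnot × Ẇ = 23.29 × 1.630 kW = 37.96 kW.

38.0 kW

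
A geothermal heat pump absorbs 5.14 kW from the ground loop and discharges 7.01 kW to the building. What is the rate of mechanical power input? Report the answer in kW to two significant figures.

For a cyclic device the first law requires Q̇_H = Q̇_C + Ẇ.
Ẇ = Q̇_H − Q̇_C = 1.870 kW.

1.9 kW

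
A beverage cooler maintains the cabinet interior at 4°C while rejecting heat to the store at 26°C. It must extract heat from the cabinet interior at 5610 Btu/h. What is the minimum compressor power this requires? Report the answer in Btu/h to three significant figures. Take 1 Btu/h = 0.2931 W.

In absolute terms T_C = 277.15 K and T_H = 299.15 K, so ΔT = 22.00 K.
COP_Carnot = T_C/ΔT = 277.15/22.00 = 12.60.
Ẇ_min = Q̇/COP_Carnot = 5610/12.60 = 445.3 Btu/h.

445 Btu/h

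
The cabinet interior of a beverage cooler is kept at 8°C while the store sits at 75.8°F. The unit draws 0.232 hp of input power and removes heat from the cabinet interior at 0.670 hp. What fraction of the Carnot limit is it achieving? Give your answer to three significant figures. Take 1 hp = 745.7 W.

COP_actual = Q̇_C/Ẇ = 0.6700/0.2320 = 2.888.
In absolute terms T_C = 281.15 K and T_H = 297.48 K, so ΔT = 16.33 K.
COP_Carnot = T_C/ΔT = 281.15/16.33 = 17.21.
η_II = COP_actual/COP_Carnot = 2.888/17.21 = 0.1678.

0.168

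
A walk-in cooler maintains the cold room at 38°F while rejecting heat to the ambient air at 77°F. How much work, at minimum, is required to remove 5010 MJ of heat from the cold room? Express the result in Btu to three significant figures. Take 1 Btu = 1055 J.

In absolute terms T_C = 276.48 K and T_H = 298.15 K, so ΔT = 21.67 K.
The reversible limit is COP_R = T_C/ΔT = 12.76, so W_min = Q_C/COP = Q_C·ΔT/T_C.
W_min = 5010 × 21.67/276.48 = 392.6 MJ = 372100 Btu.

372000 Btu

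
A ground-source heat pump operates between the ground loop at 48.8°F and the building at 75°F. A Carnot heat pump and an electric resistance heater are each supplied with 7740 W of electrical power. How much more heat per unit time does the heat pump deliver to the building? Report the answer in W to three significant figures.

150000 W

In absolute terms T_C = 282.48 K and T_H = 297.04 K, so ΔT = 14.56 K.
COP_Carnot = T_H/ΔT = 297.04/14.56 = 20.41.
The heat pump delivers Q̇_H = COP × Ẇ = 158000 W; the resistance heater delivers Ẇ = 7740 W.
Extra = (COP − 1)·Ẇ = 150200 W.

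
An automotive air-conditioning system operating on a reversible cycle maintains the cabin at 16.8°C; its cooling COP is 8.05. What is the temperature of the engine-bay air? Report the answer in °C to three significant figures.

COP_R = T_C/(T_H − T_C) gives T_H − T_C = T_C/COP.
With T_C = 289.95 K, T_H = 289.95 × (1 + 1/8.05) = 325.97 K.
Converting, 325.97 K = 52.82°C.

52.8 °C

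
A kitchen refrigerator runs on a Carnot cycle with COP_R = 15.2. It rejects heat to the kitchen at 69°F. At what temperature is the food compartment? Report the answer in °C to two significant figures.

For a Carnot refrigerator COP_R = T_C/(T_H − T_C), so T_C = COP·T_H/(1 + COP).
With T_H = 293.71 K, T_C = 15.2 × 293.71/16.20 = 275.58 K.
Converting, 275.58 K = 2.43°C.

2.4 °C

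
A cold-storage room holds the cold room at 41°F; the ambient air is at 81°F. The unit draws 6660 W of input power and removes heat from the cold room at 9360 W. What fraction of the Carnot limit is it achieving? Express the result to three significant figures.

0.112

COP_actual = Q̇_C/Ẇ = 9360/6660 = 1.405.
In absolute terms T_C = 278.15 K and T_H = 300.37 K, so ΔT = 22.22 K.
COP_Carnot = T_C/ΔT = 278.15/22.22 = 12.52.
η_II = COP_actual/COP_Carnot = 1.405/12.52 = 0.1123.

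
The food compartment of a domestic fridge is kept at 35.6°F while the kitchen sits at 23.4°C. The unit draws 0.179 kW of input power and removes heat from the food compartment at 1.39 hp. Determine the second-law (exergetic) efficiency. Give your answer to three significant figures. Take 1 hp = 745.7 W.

0.450

Converting, Q̇_C = 1.390 hp = 1.037 kW, so COP_actual = Q̇_C/Ẇ = 1.037/0.1790 = 5.791.
In absolute terms T_C = 275.15 K and T_H = 296.55 K, so ΔT = 21.40 K.
COP_Carnot = T_C/ΔT = 275.15/21.40 = 12.86.
η_II = COP_actual/COP_Carnot = 5.791/12.86 = 0.4504.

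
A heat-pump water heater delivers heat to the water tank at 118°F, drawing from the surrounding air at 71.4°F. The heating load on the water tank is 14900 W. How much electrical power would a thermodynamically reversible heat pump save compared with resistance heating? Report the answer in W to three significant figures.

In absolute terms T_C = 295.04 K and T_H = 320.93 K, so ΔT = 25.89 K.
COP_Carnot = T_H/ΔT = 320.93/25.89 = 12.40.
Resistance heating needs Ẇ_res = Q̇_H = 14900 W; the reversible heat pump needs only Ẇ_hp = Q̇_H/COP = 1202 W.
Saving = 14900 − 1202 = 13700 W.

13700 W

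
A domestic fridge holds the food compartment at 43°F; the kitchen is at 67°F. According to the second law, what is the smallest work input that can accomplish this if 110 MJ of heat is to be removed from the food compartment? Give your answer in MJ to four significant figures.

In absolute terms T_C = 279.26 K and T_H = 292.59 K, so ΔT = 13.33 K.
The reversible limit is COP_R = T_C/ΔT = 20.94, so W_min = Q_C/COP = Q_C·ΔT/T_C.
W_min = 110.0 × 13.33/279.26 = 5.252 MJ.

5.252 MJ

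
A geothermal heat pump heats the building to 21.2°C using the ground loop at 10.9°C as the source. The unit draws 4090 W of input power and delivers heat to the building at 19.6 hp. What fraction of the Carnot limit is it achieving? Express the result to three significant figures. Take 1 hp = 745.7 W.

Converting, Q̇_H = 19.60 hp = 14620 W, so COP_actual = Q̇_H/Ẇ = 14620/4090 = 3.574.
In absolute terms T_C = 284.05 K and T_H = 294.35 K, so ΔT = 10.30 K.
COP_Carnot = T_H/ΔT = 294.35/10.30 = 28.58.
η_II = COP_actual/COP_Carnot = 3.574/28.58 = 0.1250.

0.125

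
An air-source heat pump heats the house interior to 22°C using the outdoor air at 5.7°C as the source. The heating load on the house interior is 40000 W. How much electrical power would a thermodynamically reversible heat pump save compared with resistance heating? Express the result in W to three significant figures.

37800 W

In absolute terms T_C = 278.85 K and T_H = 295.15 K, so ΔT = 16.30 K.
COP_Carnot = T_H/ΔT = 295.15/16.30 = 18.11.
Resistance heating needs Ẇ_res = Q̇_H = 40000 W; the reversible heat pump needs only Ẇ_hp = Q̇_H/COP = 2209 W.
Saving = 40000 − 2209 = 37790 W.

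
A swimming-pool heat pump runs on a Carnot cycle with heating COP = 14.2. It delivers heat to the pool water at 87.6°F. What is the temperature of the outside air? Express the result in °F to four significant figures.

49.06 °F

COP_HP = T_H/(T_H − T_C) gives T_H − T_C = T_H/COP.
With T_H = 304.04 K, T_C = 304.04 × (1 − 1/14.2) = 282.63 K.
Converting, 282.63 K = 49.06°F.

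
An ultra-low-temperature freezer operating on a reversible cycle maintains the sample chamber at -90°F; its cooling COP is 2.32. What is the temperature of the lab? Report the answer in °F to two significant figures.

COP_R = T_C/(T_H − T_C) gives T_H − T_C = T_C/COP.
With T_C = 205.37 K, T_H = 205.37 × (1 + 1/2.32) = 293.89 K.
Converting, 293.89 K = 69.34°F.

69 °F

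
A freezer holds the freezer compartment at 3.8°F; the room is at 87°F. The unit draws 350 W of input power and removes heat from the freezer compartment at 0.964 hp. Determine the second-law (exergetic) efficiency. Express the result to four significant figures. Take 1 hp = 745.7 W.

0.3687

Converting, Q̇_C = 0.9640 hp = 718.9 W, so COP_actual = Q̇_C/Ẇ = 718.9/350.0 = 2.054.
In absolute terms T_C = 257.48 K and T_H = 303.71 K, so ΔT = 46.22 K.
COP_Carnot = T_C/ΔT = 257.48/46.22 = 5.571.
η_II = COP_actual/COP_Carnot = 2.054/5.571 = 0.3687.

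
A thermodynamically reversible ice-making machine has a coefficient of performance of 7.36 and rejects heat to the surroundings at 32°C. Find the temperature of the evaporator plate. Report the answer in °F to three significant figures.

23.9 °F

For a Carnot refrigerator COP_R = T_C/(T_H − T_C), so T_C = COP·T_H/(1 + COP).
With T_H = 305.15 K, T_C = 7.36 × 305.15/8.360 = 268.65 K.
Converting, 268.65 K = 23.90°F.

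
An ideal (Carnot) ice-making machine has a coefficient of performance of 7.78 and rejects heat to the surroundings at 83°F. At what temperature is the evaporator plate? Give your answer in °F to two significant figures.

21 °F

For a Carnot refrigerator COP_R = T_C/(T_H − T_C), so T_C = COP·T_H/(1 + COP).
With T_H = 301.48 K, T_C = 7.78 × 301.48/8.780 = 267.15 K.
Converting, 267.15 K = 21.19°F.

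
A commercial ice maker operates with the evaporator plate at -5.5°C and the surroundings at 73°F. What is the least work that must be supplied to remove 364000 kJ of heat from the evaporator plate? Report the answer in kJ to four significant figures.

In absolute terms T_C = 267.65 K and T_H = 295.93 K, so ΔT = 28.28 K.
The reversible limit is COP_R = T_C/ΔT = 9.465, so W_min = Q_C/COP = Q_C·ΔT/T_C.
W_min = 364000 × 28.28/267.65 = 38460 kJ.

38460 kJ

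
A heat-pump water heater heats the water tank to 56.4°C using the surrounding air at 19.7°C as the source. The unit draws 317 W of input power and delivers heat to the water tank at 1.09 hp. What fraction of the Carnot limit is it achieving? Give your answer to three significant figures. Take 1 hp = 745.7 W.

Converting, Q̇_H = 1.090 hp = 812.8 W, so COP_actual = Q̇_H/Ẇ = 812.8/317.0 = 2.564.
In absolute terms T_C = 292.85 K and T_H = 329.55 K, so ΔT = 36.70 K.
COP_Carnot = T_H/ΔT = 329.55/36.70 = 8.980.
η_II = COP_actual/COP_Carnot = 2.564/8.980 = 0.2855.

0.286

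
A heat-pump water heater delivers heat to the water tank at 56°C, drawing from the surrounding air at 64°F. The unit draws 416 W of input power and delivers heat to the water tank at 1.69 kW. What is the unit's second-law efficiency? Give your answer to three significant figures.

0.472

Converting, Q̇_H = 1.690 kW = 1690 W, so COP_actual = Q̇_H/Ẇ = 1690/416.0 = 4.063.
In absolute terms T_C = 290.93 K and T_H = 329.15 K, so ΔT = 38.22 K.
COP_Carnot = T_H/ΔT = 329.15/38.22 = 8.611.
η_II = COP_actual/COP_Carnot = 4.063/8.611 = 0.4718.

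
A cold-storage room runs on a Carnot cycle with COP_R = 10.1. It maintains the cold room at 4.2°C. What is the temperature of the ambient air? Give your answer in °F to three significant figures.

COP_R = T_C/(T_H − T_C) gives T_H − T_C = T_C/COP.
With T_C = 277.35 K, T_H = 277.35 × (1 + 1/10.1) = 304.81 K.
Converting, 304.81 K = 88.99°F.

89.0 °F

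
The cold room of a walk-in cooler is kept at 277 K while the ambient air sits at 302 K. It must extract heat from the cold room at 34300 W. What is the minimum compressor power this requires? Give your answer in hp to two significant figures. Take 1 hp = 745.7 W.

The reservoir spacing is ΔT = 302 − 277 = 25.00 K.
COP_Carnot = T_C/ΔT = 277.00/25.00 = 11.08.
Ẇ_min = Q̇/COP_Carnot = 34300/11.08 = 3096 W = 4.151 hp.

4.2 hp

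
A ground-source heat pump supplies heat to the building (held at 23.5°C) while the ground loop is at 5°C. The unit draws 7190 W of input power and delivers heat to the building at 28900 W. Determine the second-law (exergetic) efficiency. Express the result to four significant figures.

0.2507

COP_actual = Q̇_H/Ẇ = 28900/7190 = 4.019.
In absolute terms T_C = 278.15 K and T_H = 296.65 K, so ΔT = 18.50 K.
COP_Carnot = T_H/ΔT = 296.65/18.50 = 16.04.
η_II = COP_actual/COP_Carnot = 4.019/16.04 = 0.2507.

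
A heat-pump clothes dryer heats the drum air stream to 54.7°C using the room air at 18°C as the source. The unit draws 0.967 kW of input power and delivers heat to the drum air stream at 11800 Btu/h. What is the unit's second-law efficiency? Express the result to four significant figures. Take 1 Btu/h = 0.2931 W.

Converting, Q̇_H = 11800 Btu/h = 3.459 kW, so COP_actual = Q̇_H/Ẇ = 3.459/0.9670 = 3.577.
In absolute terms T_C = 291.15 K and T_H = 327.85 K, so ΔT = 36.70 K.
COP_Carnot = T_H/ΔT = 327.85/36.70 = 8.933.
η_II = COP_actual/COP_Carnot = 3.577/8.933 = 0.4004.

0.4004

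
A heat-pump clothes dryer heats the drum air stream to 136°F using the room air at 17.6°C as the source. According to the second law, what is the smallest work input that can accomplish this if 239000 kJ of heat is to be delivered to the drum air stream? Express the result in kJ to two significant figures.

29000 kJ

In absolute terms T_C = 290.75 K and T_H = 330.93 K, so ΔT = 40.18 K.
The reversible limit is COP_HP = T_H/ΔT = 8.237, so W_min = Q_H/COP = Q_H·ΔT/T_H.
W_min = 239000 × 40.18/330.93 = 29020 kJ.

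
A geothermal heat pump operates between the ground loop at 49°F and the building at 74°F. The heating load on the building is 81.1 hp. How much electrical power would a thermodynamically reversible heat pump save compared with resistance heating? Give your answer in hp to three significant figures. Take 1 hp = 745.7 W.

In absolute terms T_C = 282.59 K and T_H = 296.48 K, so ΔT = 13.89 K.
COP_Carnot = T_H/ΔT = 296.48/13.89 = 21.35.
Resistance heating needs Ẇ_res = Q̇_H = 81.10 hp; the reversible heat pump needs only Ẇ_hp = Q̇_H/COP = 3.799 hp.
Saving = 81.10 − 3.799 = 77.30 hp.

77.3 hp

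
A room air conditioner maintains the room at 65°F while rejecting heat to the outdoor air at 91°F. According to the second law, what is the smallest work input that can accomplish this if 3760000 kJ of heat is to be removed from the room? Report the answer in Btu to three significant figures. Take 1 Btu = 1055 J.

In absolute terms T_C = 291.48 K and T_H = 305.93 K, so ΔT = 14.44 K.
The reversible limit is COP_R = T_C/ΔT = 20.18, so W_min = Q_C/COP = Q_C·ΔT/T_C.
W_min = 3760000 × 14.44/291.48 = 186300 kJ = 176600 Btu.

177000 Btu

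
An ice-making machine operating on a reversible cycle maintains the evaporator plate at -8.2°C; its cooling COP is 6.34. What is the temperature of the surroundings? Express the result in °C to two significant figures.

34 °C

COP_R = T_C/(T_H − T_C) gives T_H − T_C = T_C/COP.
With T_C = 264.95 K, T_H = 264.95 × (1 + 1/6.34) = 306.74 K.
Converting, 306.74 K = 33.59°C.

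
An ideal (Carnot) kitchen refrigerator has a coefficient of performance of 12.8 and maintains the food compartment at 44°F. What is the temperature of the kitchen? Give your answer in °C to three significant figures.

COP_R = T_C/(T_H − T_C) gives T_H − T_C = T_C/COP.
With T_C = 279.82 K, T_H = 279.82 × (1 + 1/12.8) = 301.68 K.
Converting, 301.68 K = 28.53°C.

28.5 °C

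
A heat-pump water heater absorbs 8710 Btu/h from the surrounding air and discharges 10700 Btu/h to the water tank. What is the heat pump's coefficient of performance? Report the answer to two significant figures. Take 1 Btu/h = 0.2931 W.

The first law gives Q̇_H = Q̇_C + Ẇ, so the three rates are Q̇_C = 8710, Q̇_H = 10700, Ẇ = 1990 Btu/h.
COP_HP = Q̇_H/Ẇ = 10700/1990 = 5.377.

5.4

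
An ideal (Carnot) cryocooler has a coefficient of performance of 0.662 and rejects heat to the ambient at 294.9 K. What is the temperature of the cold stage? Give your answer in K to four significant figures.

For a Carnot refrigerator COP_R = T_C/(T_H − T_C), so T_C = COP·T_H/(1 + COP).
With T_H = 294.90 K, T_C = 0.662 × 294.90/1.662 = 117.46 K.

117.5 K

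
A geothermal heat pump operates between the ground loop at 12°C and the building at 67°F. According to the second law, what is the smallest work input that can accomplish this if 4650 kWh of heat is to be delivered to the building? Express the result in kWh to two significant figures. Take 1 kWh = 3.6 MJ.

In absolute terms T_C = 285.15 K and T_H = 292.59 K, so ΔT = 7.444 K.
The reversible limit is COP_HP = T_H/ΔT = 39.30, so W_min = Q_H/COP = Q_H·ΔT/T_H.
W_min = 4650 × 7.444/292.59 = 118.3 kWh.

120 kWh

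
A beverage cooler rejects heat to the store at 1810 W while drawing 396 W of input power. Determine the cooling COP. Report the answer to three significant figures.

3.57

The first law gives Q̇_H = Q̇_C + Ẇ, so the three rates are Q̇_C = 1414, Q̇_H = 1810, Ẇ = 396.0 W.
COP_R = Q̇_C/Ẇ = 1414/396.0 = 3.571.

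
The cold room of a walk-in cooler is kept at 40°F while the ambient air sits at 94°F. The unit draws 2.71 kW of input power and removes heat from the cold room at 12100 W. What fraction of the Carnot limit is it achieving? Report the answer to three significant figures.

0.483

Converting, Q̇_C = 12100 W = 12.10 kW, so COP_actual = Q̇_C/Ẇ = 12.10/2.710 = 4.465.
In absolute terms T_C = 277.59 K and T_H = 307.59 K, so ΔT = 30.00 K.
COP_Carnot = T_C/ΔT = 277.59/30.00 = 9.253.
η_II = COP_actual/COP_Carnot = 4.465/9.253 = 0.4825.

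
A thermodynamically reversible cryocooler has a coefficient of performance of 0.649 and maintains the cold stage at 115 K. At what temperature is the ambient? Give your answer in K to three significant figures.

292 K

COP_R = T_C/(T_H − T_C) gives T_H − T_C = T_C/COP.
With T_C = 115.00 K, T_H = 115.00 × (1 + 1/0.649) = 292.20 K.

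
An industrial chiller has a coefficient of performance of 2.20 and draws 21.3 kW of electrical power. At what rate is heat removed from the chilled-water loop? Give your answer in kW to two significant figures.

Q̇_C = COP × Ẇ = 2.20 × 21.30 = 46.86 kW.

47 kW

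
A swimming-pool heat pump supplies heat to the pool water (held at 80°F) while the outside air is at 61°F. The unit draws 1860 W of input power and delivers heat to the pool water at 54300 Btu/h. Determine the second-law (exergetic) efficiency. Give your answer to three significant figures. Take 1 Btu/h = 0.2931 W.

0.301

Converting, Q̇_H = 54300 Btu/h = 15920 W, so COP_actual = Q̇_H/Ẇ = 15920/1860 = 8.557.
In absolute terms T_C = 289.26 K and T_H = 299.82 K, so ΔT = 10.56 K.
COP_Carnot = T_H/ΔT = 299.82/10.56 = 28.40.
η_II = COP_actual/COP_Carnot = 8.557/28.40 = 0.3013.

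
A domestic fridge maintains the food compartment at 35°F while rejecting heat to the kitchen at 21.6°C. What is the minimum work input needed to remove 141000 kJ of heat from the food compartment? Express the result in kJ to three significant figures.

10200 kJ

In absolute terms T_C = 274.82 K and T_H = 294.75 K, so ΔT = 19.93 K.
The reversible limit is COP_R = T_C/ΔT = 13.79, so W_min = Q_C/COP = Q_C·ΔT/T_C.
W_min = 141000 × 19.93/274.82 = 10230 kJ.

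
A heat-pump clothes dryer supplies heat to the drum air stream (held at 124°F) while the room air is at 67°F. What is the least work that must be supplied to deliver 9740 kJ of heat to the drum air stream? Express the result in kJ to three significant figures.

951 kJ

In absolute terms T_C = 292.59 K and T_H = 324.26 K, so ΔT = 31.67 K.
The reversible limit is COP_HP = T_H/ΔT = 10.24, so W_min = Q_H/COP = Q_H·ΔT/T_H.
W_min = 9740 × 31.67/324.26 = 951.2 kJ.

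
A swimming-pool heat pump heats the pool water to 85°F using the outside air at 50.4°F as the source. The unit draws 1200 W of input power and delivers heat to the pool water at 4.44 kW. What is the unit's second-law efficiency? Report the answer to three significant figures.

0.235

Converting, Q̇_H = 4.440 kW = 4440 W, so COP_actual = Q̇_H/Ẇ = 4440/1200 = 3.700.
In absolute terms T_C = 283.37 K and T_H = 302.59 K, so ΔT = 19.22 K.
COP_Carnot = T_H/ΔT = 302.59/19.22 = 15.74.
η_II = COP_actual/COP_Carnot = 3.700/15.74 = 0.2350.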